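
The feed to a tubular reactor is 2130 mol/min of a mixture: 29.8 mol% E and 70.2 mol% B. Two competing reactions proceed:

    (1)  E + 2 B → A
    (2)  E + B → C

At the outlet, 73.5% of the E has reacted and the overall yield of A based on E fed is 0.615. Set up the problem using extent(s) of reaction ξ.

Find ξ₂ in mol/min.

ξ₂ = 76.2 mol/min

Yield of A: 1ξ₁ / 634.7 = 0.615 → ξ₁ = 390.4 mol/min.
Conversion of E: 1ξ₁ + 1ξ₂ = 0.735 × 634.7 = 466.5 → ξ₂ = 76.17 mol/min.
Outlet amounts (n = n₀ + Σ ν·ξ):
  E: 634.7 − 1(390.4) − 1(76.17) = 168.2
  B: 1495 − 2(390.4) − 1(76.17) = 638.4
  A: 0 + 1(390.4) = 390.4
  C: 0 + 1(76.17) = 76.17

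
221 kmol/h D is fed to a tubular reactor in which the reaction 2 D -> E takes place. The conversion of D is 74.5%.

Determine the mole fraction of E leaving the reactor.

0.594

D reacted = 0.745 × 221 = 164.6 kmol/h; ν_D = −2, so ξ = 164.6/2 = 82.32 kmol/h.
Outlet amounts (n = n₀ + ν ξ):
  D: 221 − 2(82.32) = 56.35
  E: 0 + 1(82.32) = 82.32
Total out = 138.7 kmol/h; y_E = 82.32 / 138.7 = 0.5936.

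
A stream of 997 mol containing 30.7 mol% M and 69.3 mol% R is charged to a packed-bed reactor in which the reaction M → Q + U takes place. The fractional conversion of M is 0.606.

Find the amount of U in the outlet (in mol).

185 mol

M reacted = 0.606 × 306.1 = 185.5 mol; ν_M = −1, so ξ = 185.5/1 = 185.5 mol.
Outlet amounts (n = n₀ + ν ξ):
  M: 306.1 − 1(185.5) = 120.6
  Q: 0 + 1(185.5) = 185.5
  U: 0 + 1(185.5) = 185.5
  R: 690.9 (inert)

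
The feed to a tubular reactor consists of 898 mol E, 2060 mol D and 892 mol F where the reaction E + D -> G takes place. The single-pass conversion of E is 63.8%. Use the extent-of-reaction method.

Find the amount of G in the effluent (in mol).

E reacted = 0.638 × 898 = 572.9 mol; ν_E = −1, so ξ = 572.9/1 = 572.9 mol.
Outlet amounts (n = n₀ + ν ξ):
  E: 898 − 1(572.9) = 325.1
  D: 2060 − 1(572.9) = 1487
  G: 0 + 1(572.9) = 572.9
  F: 892 (inert)

573 mol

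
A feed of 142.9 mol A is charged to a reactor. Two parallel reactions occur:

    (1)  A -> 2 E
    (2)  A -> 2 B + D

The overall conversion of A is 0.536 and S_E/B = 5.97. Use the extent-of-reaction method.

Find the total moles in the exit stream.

230 mol

Conversion of A: A consumed = 0.536 × 142.9 = 76.59 mol = 1ξ₁ + 1ξ₂.
Selectivity: 2ξ₁ / (2ξ₂) = 5.97 → ξ₁ = 5.97 ξ₂.
Substitute: (1·5.97 + 1) ξ₂ = 76.59 → ξ₂ = 10.99 mol, ξ₁ = 65.61 mol.
Outlet amounts (n = n₀ + Σ ν·ξ):
  A: 142.9 − 1(65.61) − 1(10.99) = 66.31
  E: 0 + 2(65.61) = 131.2
  B: 0 + 2(10.99) = 21.98
  D: 0 + 1(10.99) = 10.99
Total out = 66.31 + 131.2 + 21.98 + 10.99 = 230.5 mol.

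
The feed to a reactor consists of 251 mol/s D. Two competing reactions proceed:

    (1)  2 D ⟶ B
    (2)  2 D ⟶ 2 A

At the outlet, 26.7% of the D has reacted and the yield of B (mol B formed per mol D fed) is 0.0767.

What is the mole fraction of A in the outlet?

Yield of B: 1ξ₁ / 251 = 0.0767 → ξ₁ = 19.25 mol/s.
Conversion of D: 2ξ₁ + 2ξ₂ = 0.267 × 251 = 67.02 → ξ₂ = 14.26 mol/s.
Outlet amounts (n = n₀ + Σ ν·ξ):
  D: 251 − 2(19.25) − 2(14.26) = 184
  B: 0 + 1(19.25) = 19.25
  A: 0 + 2(14.26) = 28.51
Total out = 231.7 mol/s; y_A = 28.51 / 231.7 = 0.123.

0.123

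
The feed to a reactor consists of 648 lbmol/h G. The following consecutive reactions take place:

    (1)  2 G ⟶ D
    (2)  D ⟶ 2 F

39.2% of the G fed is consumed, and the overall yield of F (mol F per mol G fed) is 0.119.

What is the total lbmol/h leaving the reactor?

560 lbmol/h

Conversion of G: G consumed = 2ξ₁ = 0.392 × 648 → ξ₁ = 127 lbmol/h.
Yield of F: 2ξ₂ / 648 = 0.119 → ξ₂ = 38.56 lbmol/h.
Outlet amounts (n = n₀ + Σ ν·ξ):
  G: 648 − 2(127) = 394
  D: 0 + 1(127) − 1(38.56) = 88.45
  F: 0 + 2(38.56) = 77.11
Total out = 394 + 88.45 + 77.11 = 559.5 lbmol/h.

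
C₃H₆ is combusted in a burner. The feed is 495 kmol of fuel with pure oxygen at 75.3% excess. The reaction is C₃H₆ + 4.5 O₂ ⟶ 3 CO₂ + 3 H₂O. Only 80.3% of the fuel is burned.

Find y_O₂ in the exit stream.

Stoichiometric O₂ = 4.5 × 495 = 2228 kmol; O₂ fed = 2228 × 1.753 = 3905 kmol.
Fuel reacted = 0.803 × 495 → ξ = 397.5 kmol.
Outlet (n = n₀ + ν ξ):
  C₃H₆: 495 − 1(397.5) = 97.51
  O₂: 3905 − 4.5(397.5) = 2116
  CO₂: 0 + 3(397.5) = 1192
  H₂O: 0 + 3(397.5) = 1192
Total out = 4599 kmol; y_O₂ = 2116 / 4599 = 0.4602.

0.46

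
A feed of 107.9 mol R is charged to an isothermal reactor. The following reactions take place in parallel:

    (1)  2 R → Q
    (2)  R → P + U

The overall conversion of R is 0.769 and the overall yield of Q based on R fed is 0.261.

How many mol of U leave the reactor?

Yield of Q: 1ξ₁ / 107.9 = 0.261 → ξ₁ = 28.16 mol.
Conversion of R: 2ξ₁ + 1ξ₂ = 0.769 × 107.9 = 82.98 → ξ₂ = 26.65 mol.
Outlet amounts (n = n₀ + Σ ν·ξ):
  R: 107.9 − 2(28.16) − 1(26.65) = 24.92
  Q: 0 + 1(28.16) = 28.16
  P: 0 + 1(26.65) = 26.65
  U: 0 + 1(26.65) = 26.65

26.7 mol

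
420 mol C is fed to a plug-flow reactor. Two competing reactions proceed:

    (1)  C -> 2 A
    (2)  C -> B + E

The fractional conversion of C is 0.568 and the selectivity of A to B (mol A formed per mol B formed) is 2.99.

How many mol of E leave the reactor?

95.6 mol

Conversion of C: C consumed = 0.568 × 420 = 238.6 mol = 1ξ₁ + 1ξ₂.
Selectivity: 2ξ₁ / (1ξ₂) = 2.99 → ξ₁ = 1.495 ξ₂.
Substitute: (1·1.495 + 1) ξ₂ = 238.6 → ξ₂ = 95.62 mol, ξ₁ = 142.9 mol.
Outlet amounts (n = n₀ + Σ ν·ξ):
  C: 420 − 1(142.9) − 1(95.62) = 181.4
  A: 0 + 2(142.9) = 285.9
  B: 0 + 1(95.62) = 95.62
  E: 0 + 1(95.62) = 95.62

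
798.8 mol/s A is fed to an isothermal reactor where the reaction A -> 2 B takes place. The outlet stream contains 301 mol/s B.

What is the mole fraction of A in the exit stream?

0.683

For B: n = n₀ + 2ξ → 301 = 0 + 2ξ, giving ξ = 150.5 mol/s.
Outlet amounts (n = n₀ + ν ξ):
  A: 798.8 − 1(150.5) = 648.3
  B: 0 + 2(150.5) = 301
Total out = 949.3 mol/s; y_A = 648.3 / 949.3 = 0.6829.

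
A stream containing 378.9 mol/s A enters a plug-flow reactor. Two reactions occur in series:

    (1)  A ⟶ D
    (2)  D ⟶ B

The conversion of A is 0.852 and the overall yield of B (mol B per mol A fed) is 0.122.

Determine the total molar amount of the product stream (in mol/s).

Conversion of A: A consumed = 1ξ₁ = 0.852 × 378.9 → ξ₁ = 322.8 mol/s.
Yield of B: 1ξ₂ / 378.9 = 0.122 → ξ₂ = 46.23 mol/s.
Outlet amounts (n = n₀ + Σ ν·ξ):
  A: 378.9 − 1(322.8) = 56.08
  D: 0 + 1(322.8) − 1(46.23) = 276.6
  B: 0 + 1(46.23) = 46.23
Total out = 56.08 + 276.6 + 46.23 = 378.9 mol/s.

379 mol/s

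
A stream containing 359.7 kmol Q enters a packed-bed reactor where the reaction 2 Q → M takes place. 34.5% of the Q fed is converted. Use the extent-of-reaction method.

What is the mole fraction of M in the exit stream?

0.208

Q reacted = 0.345 × 359.7 = 124.1 kmol; ν_Q = −2, so ξ = 124.1/2 = 62.05 kmol.
Outlet amounts (n = n₀ + ν ξ):
  Q: 359.7 − 2(62.05) = 235.6
  M: 0 + 1(62.05) = 62.05
Total out = 297.7 kmol; y_M = 62.05 / 297.7 = 0.2085.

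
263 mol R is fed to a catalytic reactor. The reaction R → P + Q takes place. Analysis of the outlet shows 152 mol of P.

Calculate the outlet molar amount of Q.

For P: n = n₀ + 1ξ → 152 = 0 + 1ξ, giving ξ = 152 mol.
Outlet amounts (n = n₀ + ν ξ):
  R: 263 − 1(152) = 111
  P: 0 + 1(152) = 152
  Q: 0 + 1(152) = 152

152 mol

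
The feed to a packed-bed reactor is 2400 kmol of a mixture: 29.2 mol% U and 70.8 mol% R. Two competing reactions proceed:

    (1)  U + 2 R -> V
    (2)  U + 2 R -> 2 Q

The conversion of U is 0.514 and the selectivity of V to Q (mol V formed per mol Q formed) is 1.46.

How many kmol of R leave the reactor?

Conversion of U: U consumed = 0.514 × 700.8 = 360.2 kmol = 1ξ₁ + 1ξ₂.
Selectivity: 1ξ₁ / (2ξ₂) = 1.46 → ξ₁ = 2.92 ξ₂.
Substitute: (1·2.92 + 1) ξ₂ = 360.2 → ξ₂ = 91.89 kmol, ξ₁ = 268.3 kmol.
Outlet amounts (n = n₀ + Σ ν·ξ):
  U: 700.8 − 1(268.3) − 1(91.89) = 340.6
  R: 1699 − 2(268.3) − 2(91.89) = 978.8
  V: 0 + 1(268.3) = 268.3
  Q: 0 + 2(91.89) = 183.8

979 kmol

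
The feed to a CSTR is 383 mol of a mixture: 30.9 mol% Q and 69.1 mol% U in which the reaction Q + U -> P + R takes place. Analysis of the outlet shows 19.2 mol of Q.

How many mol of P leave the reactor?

For Q: n = n₀ − 1ξ → 19.2 = 118.3 − 1ξ, giving ξ = 99.15 mol.
Outlet amounts (n = n₀ + ν ξ):
  Q: 118.3 − 1(99.15) = 19.2
  U: 264.7 − 1(99.15) = 165.5
  P: 0 + 1(99.15) = 99.15
  R: 0 + 1(99.15) = 99.15

99.1 mol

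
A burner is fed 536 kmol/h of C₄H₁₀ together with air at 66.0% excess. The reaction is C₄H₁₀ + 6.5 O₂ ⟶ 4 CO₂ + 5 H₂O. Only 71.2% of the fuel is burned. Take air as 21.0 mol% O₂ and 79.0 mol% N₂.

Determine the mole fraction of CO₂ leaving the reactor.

0.0533

Stoichiometric O₂ = 6.5 × 536 = 3484 kmol/h; O₂ fed = 3484 × 1.660 = 5783 kmol/h.
N₂ fed = 5783 × 79/21 = 21760 kmol/h.
Fuel reacted = 0.712 × 536 → ξ = 381.6 kmol/h.
Outlet (n = n₀ + ν ξ):
  C₄H₁₀: 536 − 1(381.6) = 154.4
  O₂: 5783 − 6.5(381.6) = 3303
  N₂: 21760 (inert)
  CO₂: 0 + 4(381.6) = 1527
  H₂O: 0 + 5(381.6) = 1908
Total out = 28650 kmol/h; y_CO₂ = 1527 / 28650 = 0.05328.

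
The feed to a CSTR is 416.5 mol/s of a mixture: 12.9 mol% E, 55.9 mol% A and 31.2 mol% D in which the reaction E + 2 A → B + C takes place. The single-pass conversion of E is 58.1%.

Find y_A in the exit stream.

E reacted = 0.581 × 53.73 = 31.22 mol/s; ν_E = −1, so ξ = 31.22/1 = 31.22 mol/s.
Outlet amounts (n = n₀ + ν ξ):
  E: 53.73 − 1(31.22) = 22.51
  A: 232.8 − 2(31.22) = 170.4
  B: 0 + 1(31.22) = 31.22
  C: 0 + 1(31.22) = 31.22
  D: 129.9 (inert)
Total out = 385.3 mol/s; y_A = 170.4 / 385.3 = 0.4422.

0.442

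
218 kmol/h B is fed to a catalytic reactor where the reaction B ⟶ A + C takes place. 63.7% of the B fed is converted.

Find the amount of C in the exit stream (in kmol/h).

B reacted = 0.637 × 218 = 138.9 kmol/h; ν_B = −1, so ξ = 138.9/1 = 138.9 kmol/h.
Outlet amounts (n = n₀ + ν ξ):
  B: 218 − 1(138.9) = 79.13
  A: 0 + 1(138.9) = 138.9
  C: 0 + 1(138.9) = 138.9

139 kmol/h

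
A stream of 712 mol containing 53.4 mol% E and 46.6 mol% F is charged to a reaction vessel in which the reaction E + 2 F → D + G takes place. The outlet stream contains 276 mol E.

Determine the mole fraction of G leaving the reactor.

For E: n = n₀ − 1ξ → 276 = 380.2 − 1ξ, giving ξ = 104.2 mol.
Outlet amounts (n = n₀ + ν ξ):
  E: 380.2 − 1(104.2) = 276
  F: 331.8 − 2(104.2) = 123.4
  D: 0 + 1(104.2) = 104.2
  G: 0 + 1(104.2) = 104.2
Total out = 607.8 mol; y_G = 104.2 / 607.8 = 0.1715.

0.171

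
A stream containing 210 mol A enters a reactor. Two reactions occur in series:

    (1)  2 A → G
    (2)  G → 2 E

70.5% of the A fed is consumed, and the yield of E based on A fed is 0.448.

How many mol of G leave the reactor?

27 mol

Conversion of A: A consumed = 2ξ₁ = 0.705 × 210 → ξ₁ = 74.02 mol.
Yield of E: 2ξ₂ / 210 = 0.448 → ξ₂ = 47.04 mol.
Outlet amounts (n = n₀ + Σ ν·ξ):
  A: 210 − 2(74.02) = 61.95
  G: 0 + 1(74.02) − 1(47.04) = 26.98
  E: 0 + 2(47.04) = 94.08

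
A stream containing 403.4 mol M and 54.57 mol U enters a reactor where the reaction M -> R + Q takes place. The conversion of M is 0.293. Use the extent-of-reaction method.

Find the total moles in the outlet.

M reacted = 0.293 × 403.4 = 118.2 mol; ν_M = −1, so ξ = 118.2/1 = 118.2 mol.
Outlet amounts (n = n₀ + ν ξ):
  M: 403.4 − 1(118.2) = 285.2
  R: 0 + 1(118.2) = 118.2
  Q: 0 + 1(118.2) = 118.2
  U: 54.57 (inert)
Total out = 285.2 + 118.2 + 118.2 + 54.57 = 576.2 mol.

576 mol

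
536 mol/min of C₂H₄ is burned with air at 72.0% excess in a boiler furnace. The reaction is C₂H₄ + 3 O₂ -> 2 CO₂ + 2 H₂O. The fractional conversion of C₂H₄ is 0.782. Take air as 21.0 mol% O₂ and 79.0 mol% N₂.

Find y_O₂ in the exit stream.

Stoichiometric O₂ = 3 × 536 = 1608 mol/min; O₂ fed = 1608 × 1.720 = 2766 mol/min.
N₂ fed = 2766 × 79/21 = 10400 mol/min.
Fuel reacted = 0.782 × 536 → ξ = 419.2 mol/min.
Outlet (n = n₀ + ν ξ):
  C₂H₄: 536 − 1(419.2) = 116.8
  O₂: 2766 − 3(419.2) = 1508
  N₂: 10400 (inert)
  CO₂: 0 + 2(419.2) = 838.3
  H₂O: 0 + 2(419.2) = 838.3
Total out = 13710 mol/min; y_O₂ = 1508 / 13710 = 0.11.

0.11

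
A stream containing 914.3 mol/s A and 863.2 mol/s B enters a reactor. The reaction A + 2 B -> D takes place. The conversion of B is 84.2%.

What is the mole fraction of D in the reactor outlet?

0.346

B reacted = 0.842 × 863.2 = 726.8 mol/s; ν_B = −2, so ξ = 726.8/2 = 363.4 mol/s.
Outlet amounts (n = n₀ + ν ξ):
  A: 914.3 − 1(363.4) = 550.9
  B: 863.2 − 2(363.4) = 136.4
  D: 0 + 1(363.4) = 363.4
Total out = 1051 mol/s; y_D = 363.4 / 1051 = 0.3459.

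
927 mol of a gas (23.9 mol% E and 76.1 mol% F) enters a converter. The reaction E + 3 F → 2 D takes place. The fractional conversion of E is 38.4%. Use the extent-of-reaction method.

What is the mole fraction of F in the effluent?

0.595

E reacted = 0.384 × 221.6 = 85.08 mol; ν_E = −1, so ξ = 85.08/1 = 85.08 mol.
Outlet amounts (n = n₀ + ν ξ):
  E: 221.6 − 1(85.08) = 136.5
  F: 705.4 − 3(85.08) = 450.2
  D: 0 + 2(85.08) = 170.2
Total out = 756.8 mol; y_F = 450.2 / 756.8 = 0.5949.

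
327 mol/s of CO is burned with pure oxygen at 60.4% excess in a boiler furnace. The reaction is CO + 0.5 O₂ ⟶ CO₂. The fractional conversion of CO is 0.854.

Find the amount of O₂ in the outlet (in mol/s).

Stoichiometric O₂ = 0.5 × 327 = 163.5 mol/s; O₂ fed = 163.5 × 1.604 = 262.3 mol/s.
Fuel reacted = 0.854 × 327 → ξ = 279.3 mol/s.
Outlet (n = n₀ + ν ξ):
  CO: 327 − 1(279.3) = 47.74
  O₂: 262.3 − 0.5(279.3) = 122.6
  CO₂: 0 + 1(279.3) = 279.3

123 mol/s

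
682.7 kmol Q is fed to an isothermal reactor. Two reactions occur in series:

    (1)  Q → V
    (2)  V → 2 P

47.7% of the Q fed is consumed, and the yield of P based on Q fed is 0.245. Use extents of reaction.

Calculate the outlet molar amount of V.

Conversion of Q: Q consumed = 1ξ₁ = 0.477 × 682.7 → ξ₁ = 325.6 kmol.
Yield of P: 2ξ₂ / 682.7 = 0.245 → ξ₂ = 83.63 kmol.
Outlet amounts (n = n₀ + Σ ν·ξ):
  Q: 682.7 − 1(325.6) = 357.1
  V: 0 + 1(325.6) − 1(83.63) = 242
  P: 0 + 2(83.63) = 167.3

242 kmol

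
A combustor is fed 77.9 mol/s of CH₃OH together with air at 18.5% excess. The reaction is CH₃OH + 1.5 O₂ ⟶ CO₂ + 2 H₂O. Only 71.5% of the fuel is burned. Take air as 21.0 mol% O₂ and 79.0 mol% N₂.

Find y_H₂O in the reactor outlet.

Stoichiometric O₂ = 1.5 × 77.9 = 116.9 mol/s; O₂ fed = 116.9 × 1.185 = 138.5 mol/s.
N₂ fed = 138.5 × 79/21 = 520.9 mol/s.
Fuel reacted = 0.715 × 77.9 → ξ = 55.7 mol/s.
Outlet (n = n₀ + ν ξ):
  CH₃OH: 77.9 − 1(55.7) = 22.2
  O₂: 138.5 − 1.5(55.7) = 54.92
  N₂: 520.9 (inert)
  CO₂: 0 + 1(55.7) = 55.7
  H₂O: 0 + 2(55.7) = 111.4
Total out = 765.1 mol/s; y_H₂O = 111.4 / 765.1 = 0.1456.

0.146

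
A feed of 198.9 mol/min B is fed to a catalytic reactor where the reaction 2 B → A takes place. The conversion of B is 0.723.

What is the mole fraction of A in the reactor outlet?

0.566

B reacted = 0.723 × 198.9 = 143.8 mol/min; ν_B = −2, so ξ = 143.8/2 = 71.9 mol/min.
Outlet amounts (n = n₀ + ν ξ):
  B: 198.9 − 2(71.9) = 55.1
  A: 0 + 1(71.9) = 71.9
Total out = 127 mol/min; y_A = 71.9 / 127 = 0.5662.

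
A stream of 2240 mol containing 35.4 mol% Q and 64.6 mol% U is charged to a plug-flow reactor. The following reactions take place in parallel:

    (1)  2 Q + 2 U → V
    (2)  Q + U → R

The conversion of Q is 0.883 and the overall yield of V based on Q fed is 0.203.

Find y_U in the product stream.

0.542

Yield of V: 1ξ₁ / 793 = 0.203 → ξ₁ = 161 mol.
Conversion of Q: 2ξ₁ + 1ξ₂ = 0.883 × 793 = 700.2 → ξ₂ = 378.2 mol.
Outlet amounts (n = n₀ + Σ ν·ξ):
  Q: 793 − 2(161) − 1(378.2) = 92.78
  U: 1447 − 2(161) − 1(378.2) = 746.9
  V: 0 + 1(161) = 161
  R: 0 + 1(378.2) = 378.2
Total out = 1379 mol; y_U = 746.9 / 1379 = 0.5417.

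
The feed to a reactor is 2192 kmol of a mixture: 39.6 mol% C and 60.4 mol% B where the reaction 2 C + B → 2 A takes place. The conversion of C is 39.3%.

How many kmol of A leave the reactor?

C reacted = 0.393 × 868 = 341.1 kmol; ν_C = −2, so ξ = 341.1/2 = 170.6 kmol.
Outlet amounts (n = n₀ + ν ξ):
  C: 868 − 2(170.6) = 526.9
  B: 1324 − 1(170.6) = 1153
  A: 0 + 2(170.6) = 341.1

341 kmol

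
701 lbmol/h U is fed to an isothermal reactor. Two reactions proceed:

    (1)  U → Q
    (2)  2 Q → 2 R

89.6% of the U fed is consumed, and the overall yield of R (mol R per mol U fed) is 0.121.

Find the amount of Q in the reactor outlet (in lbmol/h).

543 lbmol/h

Conversion of U: U consumed = 1ξ₁ = 0.896 × 701 → ξ₁ = 628.1 lbmol/h.
Yield of R: 2ξ₂ / 701 = 0.121 → ξ₂ = 42.41 lbmol/h.
Outlet amounts (n = n₀ + Σ ν·ξ):
  U: 701 − 1(628.1) = 72.9
  Q: 0 + 1(628.1) − 2(42.41) = 543.3
  R: 0 + 2(42.41) = 84.82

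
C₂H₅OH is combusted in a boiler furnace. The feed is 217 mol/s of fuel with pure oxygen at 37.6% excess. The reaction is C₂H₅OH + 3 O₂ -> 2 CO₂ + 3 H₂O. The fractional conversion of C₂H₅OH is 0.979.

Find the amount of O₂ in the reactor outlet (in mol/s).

Stoichiometric O₂ = 3 × 217 = 651 mol/s; O₂ fed = 651 × 1.376 = 895.8 mol/s.
Fuel reacted = 0.979 × 217 → ξ = 212.4 mol/s.
Outlet (n = n₀ + ν ξ):
  C₂H₅OH: 217 − 1(212.4) = 4.557
  O₂: 895.8 − 3(212.4) = 258.4
  CO₂: 0 + 2(212.4) = 424.9
  H₂O: 0 + 3(212.4) = 637.3

258 mol/s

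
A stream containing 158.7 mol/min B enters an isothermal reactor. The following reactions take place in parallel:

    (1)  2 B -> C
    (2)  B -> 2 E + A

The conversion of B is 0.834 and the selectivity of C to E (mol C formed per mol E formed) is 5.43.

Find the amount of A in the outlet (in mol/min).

Conversion of B: B consumed = 0.834 × 158.7 = 132.4 mol/min = 2ξ₁ + 1ξ₂.
Selectivity: 1ξ₁ / (2ξ₂) = 5.43 → ξ₁ = 10.86 ξ₂.
Substitute: (2·10.86 + 1) ξ₂ = 132.4 → ξ₂ = 5.826 mol/min, ξ₁ = 63.27 mol/min.
Outlet amounts (n = n₀ + Σ ν·ξ):
  B: 158.7 − 2(63.27) − 1(5.826) = 26.34
  C: 0 + 1(63.27) = 63.27
  E: 0 + 2(5.826) = 11.65
  A: 0 + 1(5.826) = 5.826

5.83 mol/min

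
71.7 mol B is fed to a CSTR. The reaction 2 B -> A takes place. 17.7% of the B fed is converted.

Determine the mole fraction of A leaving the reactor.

0.0971

B reacted = 0.177 × 71.7 = 12.69 mol; ν_B = −2, so ξ = 12.69/2 = 6.345 mol.
Outlet amounts (n = n₀ + ν ξ):
  B: 71.7 − 2(6.345) = 59.01
  A: 0 + 1(6.345) = 6.345
Total out = 65.35 mol; y_A = 6.345 / 65.35 = 0.09709.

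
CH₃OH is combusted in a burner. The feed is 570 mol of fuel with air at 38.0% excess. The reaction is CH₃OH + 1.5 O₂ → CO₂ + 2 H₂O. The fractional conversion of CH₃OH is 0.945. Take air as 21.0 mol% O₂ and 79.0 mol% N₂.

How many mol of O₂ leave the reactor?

Stoichiometric O₂ = 1.5 × 570 = 855 mol; O₂ fed = 855 × 1.380 = 1180 mol.
N₂ fed = 1180 × 79/21 = 4439 mol.
Fuel reacted = 0.945 × 570 → ξ = 538.6 mol.
Outlet (n = n₀ + ν ξ):
  CH₃OH: 570 − 1(538.6) = 31.35
  O₂: 1180 − 1.5(538.6) = 371.9
  N₂: 4439 (inert)
  CO₂: 0 + 1(538.6) = 538.6
  H₂O: 0 + 2(538.6) = 1077

372 mol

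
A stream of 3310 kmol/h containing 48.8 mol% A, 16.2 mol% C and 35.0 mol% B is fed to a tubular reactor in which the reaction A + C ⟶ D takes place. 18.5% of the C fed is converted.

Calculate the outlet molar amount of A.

C reacted = 0.185 × 536.2 = 99.2 kmol/h; ν_C = −1, so ξ = 99.2/1 = 99.2 kmol/h.
Outlet amounts (n = n₀ + ν ξ):
  A: 1615 − 1(99.2) = 1516
  C: 536.2 − 1(99.2) = 437
  D: 0 + 1(99.2) = 99.2
  B: 1158 (inert)

1520 kmol/h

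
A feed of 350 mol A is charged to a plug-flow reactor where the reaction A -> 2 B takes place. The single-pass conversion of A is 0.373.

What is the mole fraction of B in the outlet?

A reacted = 0.373 × 350 = 130.6 mol; ν_A = −1, so ξ = 130.6/1 = 130.6 mol.
Outlet amounts (n = n₀ + ν ξ):
  A: 350 − 1(130.6) = 219.4
  B: 0 + 2(130.6) = 261.1
Total out = 480.6 mol; y_B = 261.1 / 480.6 = 0.5433.

0.543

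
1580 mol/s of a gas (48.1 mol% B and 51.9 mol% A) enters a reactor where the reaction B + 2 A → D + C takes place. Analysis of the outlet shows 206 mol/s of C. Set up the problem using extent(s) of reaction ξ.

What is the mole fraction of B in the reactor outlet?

For C: n = n₀ + 1ξ → 206 = 0 + 1ξ, giving ξ = 206 mol/s.
Outlet amounts (n = n₀ + ν ξ):
  B: 760 − 1(206) = 554
  A: 820 − 2(206) = 408
  D: 0 + 1(206) = 206
  C: 0 + 1(206) = 206
Total out = 1374 mol/s; y_B = 554 / 1374 = 0.4032.

0.403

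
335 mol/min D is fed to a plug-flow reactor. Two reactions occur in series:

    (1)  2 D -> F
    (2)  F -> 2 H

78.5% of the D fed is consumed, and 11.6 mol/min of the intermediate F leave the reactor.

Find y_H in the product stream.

Conversion of D: D consumed = 2ξ₁ = 0.785 × 335 → ξ₁ = 131.5 mol/min.
F balance: n_F = 0 + 1ξ₁ − 1ξ₂ = 11.6 → ξ₂ = (1·131.5 − 11.6)/1 = 119.9 mol/min.
Outlet amounts (n = n₀ + Σ ν·ξ):
  D: 335 − 2(131.5) = 72.02
  F: 0 + 1(131.5) − 1(119.9) = 11.6
  H: 0 + 2(119.9) = 239.8
Total out = 323.4 mol/min; y_H = 239.8 / 323.4 = 0.7414.

0.741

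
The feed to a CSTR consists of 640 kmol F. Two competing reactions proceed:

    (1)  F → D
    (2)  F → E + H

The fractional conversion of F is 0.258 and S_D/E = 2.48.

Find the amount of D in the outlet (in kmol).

Conversion of F: F consumed = 0.258 × 640 = 165.1 kmol = 1ξ₁ + 1ξ₂.
Selectivity: 1ξ₁ / (1ξ₂) = 2.48 → ξ₁ = 2.48 ξ₂.
Substitute: (1·2.48 + 1) ξ₂ = 165.1 → ξ₂ = 47.45 kmol, ξ₁ = 117.7 kmol.
Outlet amounts (n = n₀ + Σ ν·ξ):
  F: 640 − 1(117.7) − 1(47.45) = 474.9
  D: 0 + 1(117.7) = 117.7
  E: 0 + 1(47.45) = 47.45
  H: 0 + 1(47.45) = 47.45

118 kmol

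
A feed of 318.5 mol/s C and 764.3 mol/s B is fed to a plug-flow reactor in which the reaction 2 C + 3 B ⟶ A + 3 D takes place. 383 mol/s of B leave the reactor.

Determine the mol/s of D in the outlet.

For B: n = n₀ − 3ξ → 383 = 764.3 − 3ξ, giving ξ = 127.1 mol/s.
Outlet amounts (n = n₀ + ν ξ):
  C: 318.5 − 2(127.1) = 64.3
  B: 764.3 − 3(127.1) = 383
  A: 0 + 1(127.1) = 127.1
  D: 0 + 3(127.1) = 381.3

381 mol/s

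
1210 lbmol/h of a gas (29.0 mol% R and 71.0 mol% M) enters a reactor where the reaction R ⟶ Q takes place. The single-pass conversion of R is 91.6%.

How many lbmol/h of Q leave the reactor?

321 lbmol/h

R reacted = 0.916 × 350.9 = 321.4 lbmol/h; ν_R = −1, so ξ = 321.4/1 = 321.4 lbmol/h.
Outlet amounts (n = n₀ + ν ξ):
  R: 350.9 − 1(321.4) = 29.48
  Q: 0 + 1(321.4) = 321.4
  M: 859.1 (inert)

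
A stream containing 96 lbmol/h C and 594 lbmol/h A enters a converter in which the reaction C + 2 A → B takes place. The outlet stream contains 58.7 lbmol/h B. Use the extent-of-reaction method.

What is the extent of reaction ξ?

ξ = 58.7 lbmol/h

For B: n = n₀ + 1ξ → 58.7 = 0 + 1ξ, giving ξ = 58.7 lbmol/h.
Outlet amounts (n = n₀ + ν ξ):
  C: 96 − 1(58.7) = 37.3
  A: 594 − 2(58.7) = 476.6
  B: 0 + 1(58.7) = 58.7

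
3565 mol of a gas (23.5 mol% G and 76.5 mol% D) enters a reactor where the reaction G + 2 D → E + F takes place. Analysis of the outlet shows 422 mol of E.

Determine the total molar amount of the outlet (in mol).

3140 mol

For E: n = n₀ + 1ξ → 422 = 0 + 1ξ, giving ξ = 422 mol.
Outlet amounts (n = n₀ + ν ξ):
  G: 837.8 − 1(422) = 415.8
  D: 2727 − 2(422) = 1883
  E: 0 + 1(422) = 422
  F: 0 + 1(422) = 422
Total out = 415.8 + 1883 + 422 + 422 = 3143 mol.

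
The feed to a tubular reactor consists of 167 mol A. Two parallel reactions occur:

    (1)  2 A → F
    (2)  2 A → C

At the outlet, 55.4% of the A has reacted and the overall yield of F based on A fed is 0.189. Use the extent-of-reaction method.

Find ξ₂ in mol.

Yield of F: 1ξ₁ / 167 = 0.189 → ξ₁ = 31.56 mol.
Conversion of A: 2ξ₁ + 2ξ₂ = 0.554 × 167 = 92.52 → ξ₂ = 14.7 mol.
Outlet amounts (n = n₀ + Σ ν·ξ):
  A: 167 − 2(31.56) − 2(14.7) = 74.48
  F: 0 + 1(31.56) = 31.56
  C: 0 + 1(14.7) = 14.7

ξ₂ = 14.7 mol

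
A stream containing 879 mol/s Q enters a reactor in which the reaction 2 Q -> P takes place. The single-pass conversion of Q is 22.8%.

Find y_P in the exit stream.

Q reacted = 0.228 × 879 = 200.4 mol/s; ν_Q = −2, so ξ = 200.4/2 = 100.2 mol/s.
Outlet amounts (n = n₀ + ν ξ):
  Q: 879 − 2(100.2) = 678.6
  P: 0 + 1(100.2) = 100.2
Total out = 778.8 mol/s; y_P = 100.2 / 778.8 = 0.1287.

0.129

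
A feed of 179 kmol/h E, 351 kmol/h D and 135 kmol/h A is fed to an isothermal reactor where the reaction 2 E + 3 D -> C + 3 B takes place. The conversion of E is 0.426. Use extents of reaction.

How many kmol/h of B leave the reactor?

E reacted = 0.426 × 179 = 76.25 kmol/h; ν_E = −2, so ξ = 76.25/2 = 38.13 kmol/h.
Outlet amounts (n = n₀ + ν ξ):
  E: 179 − 2(38.13) = 102.7
  D: 351 − 3(38.13) = 236.6
  C: 0 + 1(38.13) = 38.13
  B: 0 + 3(38.13) = 114.4
  A: 135 (inert)

114 kmol/h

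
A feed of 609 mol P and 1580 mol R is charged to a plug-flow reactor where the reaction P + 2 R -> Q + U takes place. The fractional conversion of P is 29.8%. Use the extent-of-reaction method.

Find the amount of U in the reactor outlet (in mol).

P reacted = 0.298 × 609 = 181.5 mol; ν_P = −1, so ξ = 181.5/1 = 181.5 mol.
Outlet amounts (n = n₀ + ν ξ):
  P: 609 − 1(181.5) = 427.5
  R: 1580 − 2(181.5) = 1217
  Q: 0 + 1(181.5) = 181.5
  U: 0 + 1(181.5) = 181.5

181 mol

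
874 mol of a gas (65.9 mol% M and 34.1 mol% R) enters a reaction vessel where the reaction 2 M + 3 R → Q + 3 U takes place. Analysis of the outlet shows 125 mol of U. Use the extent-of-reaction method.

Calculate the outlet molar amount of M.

493 mol

For U: n = n₀ + 3ξ → 125 = 0 + 3ξ, giving ξ = 41.67 mol.
Outlet amounts (n = n₀ + ν ξ):
  M: 576 − 2(41.67) = 492.6
  R: 298 − 3(41.67) = 173
  Q: 0 + 1(41.67) = 41.67
  U: 0 + 3(41.67) = 125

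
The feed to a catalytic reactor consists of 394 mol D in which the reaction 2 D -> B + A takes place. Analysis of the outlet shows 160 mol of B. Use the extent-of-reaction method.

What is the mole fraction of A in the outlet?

For B: n = n₀ + 1ξ → 160 = 0 + 1ξ, giving ξ = 160 mol.
Outlet amounts (n = n₀ + ν ξ):
  D: 394 − 2(160) = 74
  B: 0 + 1(160) = 160
  A: 0 + 1(160) = 160
Total out = 394 mol; y_A = 160 / 394 = 0.4061.

0.406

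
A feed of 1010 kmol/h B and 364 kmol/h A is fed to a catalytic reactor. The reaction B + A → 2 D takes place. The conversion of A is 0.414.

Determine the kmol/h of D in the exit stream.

A reacted = 0.414 × 364 = 150.7 kmol/h; ν_A = −1, so ξ = 150.7/1 = 150.7 kmol/h.
Outlet amounts (n = n₀ + ν ξ):
  B: 1010 − 1(150.7) = 859.3
  A: 364 − 1(150.7) = 213.3
  D: 0 + 2(150.7) = 301.4

301 kmol/h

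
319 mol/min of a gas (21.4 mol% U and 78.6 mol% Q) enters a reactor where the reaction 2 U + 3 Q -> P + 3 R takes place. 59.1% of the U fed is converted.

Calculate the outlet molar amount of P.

20.2 mol/min

U reacted = 0.591 × 68.27 = 40.35 mol/min; ν_U = −2, so ξ = 40.35/2 = 20.17 mol/min.
Outlet amounts (n = n₀ + ν ξ):
  U: 68.27 − 2(20.17) = 27.92
  Q: 250.7 − 3(20.17) = 190.2
  P: 0 + 1(20.17) = 20.17
  R: 0 + 3(20.17) = 60.52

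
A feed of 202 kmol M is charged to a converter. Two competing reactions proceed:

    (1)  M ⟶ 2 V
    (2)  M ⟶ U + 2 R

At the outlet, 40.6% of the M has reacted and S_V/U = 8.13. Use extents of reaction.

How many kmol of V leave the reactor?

132 kmol

Conversion of M: M consumed = 0.406 × 202 = 82.01 kmol = 1ξ₁ + 1ξ₂.
Selectivity: 2ξ₁ / (1ξ₂) = 8.13 → ξ₁ = 4.065 ξ₂.
Substitute: (1·4.065 + 1) ξ₂ = 82.01 → ξ₂ = 16.19 kmol, ξ₁ = 65.82 kmol.
Outlet amounts (n = n₀ + Σ ν·ξ):
  M: 202 − 1(65.82) − 1(16.19) = 120
  V: 0 + 2(65.82) = 131.6
  U: 0 + 1(16.19) = 16.19
  R: 0 + 2(16.19) = 32.38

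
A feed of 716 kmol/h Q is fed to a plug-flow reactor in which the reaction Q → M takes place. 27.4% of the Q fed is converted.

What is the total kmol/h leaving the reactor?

Q reacted = 0.274 × 716 = 196.2 kmol/h; ν_Q = −1, so ξ = 196.2/1 = 196.2 kmol/h.
Outlet amounts (n = n₀ + ν ξ):
  Q: 716 − 1(196.2) = 519.8
  M: 0 + 1(196.2) = 196.2
Total out = 519.8 + 196.2 = 716 kmol/h.

716 kmol/h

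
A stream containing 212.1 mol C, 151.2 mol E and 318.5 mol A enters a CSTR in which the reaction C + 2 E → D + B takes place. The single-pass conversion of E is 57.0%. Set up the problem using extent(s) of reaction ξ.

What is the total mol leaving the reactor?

E reacted = 0.57 × 151.2 = 86.18 mol; ν_E = −2, so ξ = 86.18/2 = 43.09 mol.
Outlet amounts (n = n₀ + ν ξ):
  C: 212.1 − 1(43.09) = 169
  E: 151.2 − 2(43.09) = 65.02
  D: 0 + 1(43.09) = 43.09
  B: 0 + 1(43.09) = 43.09
  A: 318.5 (inert)
Total out = 169 + 65.02 + 43.09 + 43.09 + 318.5 = 638.7 mol.

639 mol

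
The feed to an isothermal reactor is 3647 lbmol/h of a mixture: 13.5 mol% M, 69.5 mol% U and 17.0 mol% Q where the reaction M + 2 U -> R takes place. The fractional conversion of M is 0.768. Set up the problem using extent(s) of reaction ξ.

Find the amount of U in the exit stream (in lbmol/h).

M reacted = 0.768 × 492.3 = 378.1 lbmol/h; ν_M = −1, so ξ = 378.1/1 = 378.1 lbmol/h.
Outlet amounts (n = n₀ + ν ξ):
  M: 492.3 − 1(378.1) = 114.2
  U: 2535 − 2(378.1) = 1778
  R: 0 + 1(378.1) = 378.1
  Q: 620 (inert)

1780 lbmol/h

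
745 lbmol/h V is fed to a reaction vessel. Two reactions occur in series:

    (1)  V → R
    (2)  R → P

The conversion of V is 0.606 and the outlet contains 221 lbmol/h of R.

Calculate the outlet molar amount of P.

230 lbmol/h

Conversion of V: V consumed = 1ξ₁ = 0.606 × 745 → ξ₁ = 451.5 lbmol/h.
R balance: n_R = 0 + 1ξ₁ − 1ξ₂ = 221 → ξ₂ = (1·451.5 − 221)/1 = 230.5 lbmol/h.
Outlet amounts (n = n₀ + Σ ν·ξ):
  V: 745 − 1(451.5) = 293.5
  R: 0 + 1(451.5) − 1(230.5) = 221
  P: 0 + 1(230.5) = 230.5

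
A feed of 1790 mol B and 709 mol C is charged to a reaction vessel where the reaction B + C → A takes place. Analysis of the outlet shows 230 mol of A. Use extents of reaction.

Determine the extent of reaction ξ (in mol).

For A: n = n₀ + 1ξ → 230 = 0 + 1ξ, giving ξ = 230 mol.
Outlet amounts (n = n₀ + ν ξ):
  B: 1790 − 1(230) = 1560
  C: 709 − 1(230) = 479
  A: 0 + 1(230) = 230

ξ = 230 mol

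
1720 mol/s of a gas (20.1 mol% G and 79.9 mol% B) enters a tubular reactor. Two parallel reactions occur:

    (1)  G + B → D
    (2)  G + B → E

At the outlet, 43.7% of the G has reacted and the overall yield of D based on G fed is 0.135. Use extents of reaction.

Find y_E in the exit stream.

Yield of D: 1ξ₁ / 345.7 = 0.135 → ξ₁ = 46.67 mol/s.
Conversion of G: 1ξ₁ + 1ξ₂ = 0.437 × 345.7 = 151.1 → ξ₂ = 104.4 mol/s.
Outlet amounts (n = n₀ + Σ ν·ξ):
  G: 345.7 − 1(46.67) − 1(104.4) = 194.6
  B: 1374 − 1(46.67) − 1(104.4) = 1223
  D: 0 + 1(46.67) = 46.67
  E: 0 + 1(104.4) = 104.4
Total out = 1569 mol/s; y_E = 104.4 / 1569 = 0.06655.

0.0665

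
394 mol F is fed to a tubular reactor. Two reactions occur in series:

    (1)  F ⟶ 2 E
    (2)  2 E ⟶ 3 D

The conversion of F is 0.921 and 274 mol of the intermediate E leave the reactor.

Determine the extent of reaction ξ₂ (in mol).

Conversion of F: F consumed = 1ξ₁ = 0.921 × 394 → ξ₁ = 362.9 mol.
E balance: n_E = 0 + 2ξ₁ − 2ξ₂ = 274 → ξ₂ = (2·362.9 − 274)/2 = 225.9 mol.
Outlet amounts (n = n₀ + Σ ν·ξ):
  F: 394 − 1(362.9) = 31.13
  E: 0 + 2(362.9) − 2(225.9) = 274
  D: 0 + 3(225.9) = 677.6

ξ₂ = 226 mol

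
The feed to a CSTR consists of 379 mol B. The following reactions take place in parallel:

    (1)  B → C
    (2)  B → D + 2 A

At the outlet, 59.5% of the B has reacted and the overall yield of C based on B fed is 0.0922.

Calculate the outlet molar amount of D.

Yield of C: 1ξ₁ / 379 = 0.0922 → ξ₁ = 34.94 mol.
Conversion of B: 1ξ₁ + 1ξ₂ = 0.595 × 379 = 225.5 → ξ₂ = 190.6 mol.
Outlet amounts (n = n₀ + Σ ν·ξ):
  B: 379 − 1(34.94) − 1(190.6) = 153.5
  C: 0 + 1(34.94) = 34.94
  D: 0 + 1(190.6) = 190.6
  A: 0 + 2(190.6) = 381.1

191 mol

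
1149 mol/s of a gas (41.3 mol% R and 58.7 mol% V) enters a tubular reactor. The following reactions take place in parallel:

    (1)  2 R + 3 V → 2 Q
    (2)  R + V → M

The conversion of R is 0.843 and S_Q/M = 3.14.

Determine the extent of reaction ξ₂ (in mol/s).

ξ₂ = 96.6 mol/s

Conversion of R: R consumed = 0.843 × 474.5 = 400 mol/s = 2ξ₁ + 1ξ₂.
Selectivity: 2ξ₁ / (1ξ₂) = 3.14 → ξ₁ = 1.57 ξ₂.
Substitute: (2·1.57 + 1) ξ₂ = 400 → ξ₂ = 96.63 mol/s, ξ₁ = 151.7 mol/s.
Outlet amounts (n = n₀ + Σ ν·ξ):
  R: 474.5 − 2(151.7) − 1(96.63) = 74.5
  V: 674.5 − 3(151.7) − 1(96.63) = 122.7
  Q: 0 + 2(151.7) = 303.4
  M: 0 + 1(96.63) = 96.63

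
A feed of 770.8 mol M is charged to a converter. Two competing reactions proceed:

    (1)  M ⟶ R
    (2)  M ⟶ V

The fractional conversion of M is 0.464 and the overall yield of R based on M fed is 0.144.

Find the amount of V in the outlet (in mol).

Yield of R: 1ξ₁ / 770.8 = 0.144 → ξ₁ = 111 mol.
Conversion of M: 1ξ₁ + 1ξ₂ = 0.464 × 770.8 = 357.7 → ξ₂ = 246.7 mol.
Outlet amounts (n = n₀ + Σ ν·ξ):
  M: 770.8 − 1(111) − 1(246.7) = 413.1
  R: 0 + 1(111) = 111
  V: 0 + 1(246.7) = 246.7

247 mol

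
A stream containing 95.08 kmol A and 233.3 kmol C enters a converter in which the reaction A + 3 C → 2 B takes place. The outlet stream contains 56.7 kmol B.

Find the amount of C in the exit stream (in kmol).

148 kmol

For B: n = n₀ + 2ξ → 56.7 = 0 + 2ξ, giving ξ = 28.35 kmol.
Outlet amounts (n = n₀ + ν ξ):
  A: 95.08 − 1(28.35) = 66.73
  C: 233.3 − 3(28.35) = 148.2
  B: 0 + 2(28.35) = 56.7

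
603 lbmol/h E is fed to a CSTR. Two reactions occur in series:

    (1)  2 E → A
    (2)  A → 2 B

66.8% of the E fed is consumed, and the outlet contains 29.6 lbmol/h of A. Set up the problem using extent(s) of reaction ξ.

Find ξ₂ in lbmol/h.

ξ₂ = 172 lbmol/h

Conversion of E: E consumed = 2ξ₁ = 0.668 × 603 → ξ₁ = 201.4 lbmol/h.
A balance: n_A = 0 + 1ξ₁ − 1ξ₂ = 29.6 → ξ₂ = (1·201.4 − 29.6)/1 = 171.8 lbmol/h.
Outlet amounts (n = n₀ + Σ ν·ξ):
  E: 603 − 2(201.4) = 200.2
  A: 0 + 1(201.4) − 1(171.8) = 29.6
  B: 0 + 2(171.8) = 343.6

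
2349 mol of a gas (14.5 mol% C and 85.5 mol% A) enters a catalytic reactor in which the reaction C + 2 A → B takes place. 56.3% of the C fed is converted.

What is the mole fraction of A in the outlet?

C reacted = 0.563 × 340.6 = 191.8 mol; ν_C = −1, so ξ = 191.8/1 = 191.8 mol.
Outlet amounts (n = n₀ + ν ξ):
  C: 340.6 − 1(191.8) = 148.8
  A: 2008 − 2(191.8) = 1625
  B: 0 + 1(191.8) = 191.8
Total out = 1965 mol; y_A = 1625 / 1965 = 0.8267.

0.827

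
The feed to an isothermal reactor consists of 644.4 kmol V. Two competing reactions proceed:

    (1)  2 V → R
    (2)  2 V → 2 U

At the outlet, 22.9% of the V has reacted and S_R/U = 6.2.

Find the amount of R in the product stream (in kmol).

Conversion of V: V consumed = 0.229 × 644.4 = 147.6 kmol = 2ξ₁ + 2ξ₂.
Selectivity: 1ξ₁ / (2ξ₂) = 6.2 → ξ₁ = 12.4 ξ₂.
Substitute: (2·12.4 + 2) ξ₂ = 147.6 → ξ₂ = 5.506 kmol, ξ₁ = 68.28 kmol.
Outlet amounts (n = n₀ + Σ ν·ξ):
  V: 644.4 − 2(68.28) − 2(5.506) = 496.8
  R: 0 + 1(68.28) = 68.28
  U: 0 + 2(5.506) = 11.01

68.3 kmol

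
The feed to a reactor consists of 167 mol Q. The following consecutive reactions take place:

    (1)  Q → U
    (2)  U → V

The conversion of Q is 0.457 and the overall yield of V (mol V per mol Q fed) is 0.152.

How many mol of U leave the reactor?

50.9 mol

Conversion of Q: Q consumed = 1ξ₁ = 0.457 × 167 → ξ₁ = 76.32 mol.
Yield of V: 1ξ₂ / 167 = 0.152 → ξ₂ = 25.38 mol.
Outlet amounts (n = n₀ + Σ ν·ξ):
  Q: 167 − 1(76.32) = 90.68
  U: 0 + 1(76.32) − 1(25.38) = 50.94
  V: 0 + 1(25.38) = 25.38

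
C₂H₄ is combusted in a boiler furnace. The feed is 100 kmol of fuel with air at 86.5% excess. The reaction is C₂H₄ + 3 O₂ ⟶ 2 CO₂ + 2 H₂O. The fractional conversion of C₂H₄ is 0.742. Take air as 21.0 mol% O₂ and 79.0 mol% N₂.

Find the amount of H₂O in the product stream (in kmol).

Stoichiometric O₂ = 3 × 100 = 300 kmol; O₂ fed = 300 × 1.865 = 559.5 kmol.
N₂ fed = 559.5 × 79/21 = 2105 kmol.
Fuel reacted = 0.742 × 100 → ξ = 74.2 kmol.
Outlet (n = n₀ + ν ξ):
  C₂H₄: 100 − 1(74.2) = 25.8
  O₂: 559.5 − 3(74.2) = 336.9
  N₂: 2105 (inert)
  CO₂: 0 + 2(74.2) = 148.4
  H₂O: 0 + 2(74.2) = 148.4

148 kmol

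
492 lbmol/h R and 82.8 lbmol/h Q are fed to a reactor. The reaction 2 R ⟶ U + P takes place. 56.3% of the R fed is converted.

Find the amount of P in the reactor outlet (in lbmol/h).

R reacted = 0.563 × 492 = 277 lbmol/h; ν_R = −2, so ξ = 277/2 = 138.5 lbmol/h.
Outlet amounts (n = n₀ + ν ξ):
  R: 492 − 2(138.5) = 215
  U: 0 + 1(138.5) = 138.5
  P: 0 + 1(138.5) = 138.5
  Q: 82.8 (inert)

138 lbmol/h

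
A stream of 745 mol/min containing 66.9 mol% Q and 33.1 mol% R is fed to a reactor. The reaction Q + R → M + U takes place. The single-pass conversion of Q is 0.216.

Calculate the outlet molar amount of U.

Q reacted = 0.216 × 498.4 = 107.7 mol/min; ν_Q = −1, so ξ = 107.7/1 = 107.7 mol/min.
Outlet amounts (n = n₀ + ν ξ):
  Q: 498.4 − 1(107.7) = 390.7
  R: 246.6 − 1(107.7) = 138.9
  M: 0 + 1(107.7) = 107.7
  U: 0 + 1(107.7) = 107.7

108 mol/min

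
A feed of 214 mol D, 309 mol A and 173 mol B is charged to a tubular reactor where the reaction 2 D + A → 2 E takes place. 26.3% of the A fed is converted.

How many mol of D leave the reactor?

A reacted = 0.263 × 309 = 81.27 mol; ν_A = −1, so ξ = 81.27/1 = 81.27 mol.
Outlet amounts (n = n₀ + ν ξ):
  D: 214 − 2(81.27) = 51.47
  A: 309 − 1(81.27) = 227.7
  E: 0 + 2(81.27) = 162.5
  B: 173 (inert)

51.5 mol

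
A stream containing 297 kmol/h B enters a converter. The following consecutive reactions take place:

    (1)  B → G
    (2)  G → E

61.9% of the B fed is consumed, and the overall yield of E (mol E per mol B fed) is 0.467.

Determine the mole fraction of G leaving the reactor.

0.152

Conversion of B: B consumed = 1ξ₁ = 0.619 × 297 → ξ₁ = 183.8 kmol/h.
Yield of E: 1ξ₂ / 297 = 0.467 → ξ₂ = 138.7 kmol/h.
Outlet amounts (n = n₀ + Σ ν·ξ):
  B: 297 − 1(183.8) = 113.2
  G: 0 + 1(183.8) − 1(138.7) = 45.14
  E: 0 + 1(138.7) = 138.7
Total out = 297 kmol/h; y_G = 45.14 / 297 = 0.152.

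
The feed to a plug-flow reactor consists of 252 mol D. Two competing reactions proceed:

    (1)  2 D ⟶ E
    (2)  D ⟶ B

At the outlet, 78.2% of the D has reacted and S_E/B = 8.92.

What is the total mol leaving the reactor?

159 mol

Conversion of D: D consumed = 0.782 × 252 = 197.1 mol = 2ξ₁ + 1ξ₂.
Selectivity: 1ξ₁ / (1ξ₂) = 8.92 → ξ₁ = 8.92 ξ₂.
Substitute: (2·8.92 + 1) ξ₂ = 197.1 → ξ₂ = 10.46 mol, ξ₁ = 93.3 mol.
Outlet amounts (n = n₀ + Σ ν·ξ):
  D: 252 − 2(93.3) − 1(10.46) = 54.94
  E: 0 + 1(93.3) = 93.3
  B: 0 + 1(10.46) = 10.46
Total out = 54.94 + 93.3 + 10.46 = 158.7 mol.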